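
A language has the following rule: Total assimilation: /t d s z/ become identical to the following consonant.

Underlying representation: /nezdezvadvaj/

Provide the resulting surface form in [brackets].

[neddevvavvaj]

/z/ before /d/ → [d] (total assimilation)
/z/ before /v/ → [v] (total assimilation)
/d/ before /v/ → [v] (total assimilation)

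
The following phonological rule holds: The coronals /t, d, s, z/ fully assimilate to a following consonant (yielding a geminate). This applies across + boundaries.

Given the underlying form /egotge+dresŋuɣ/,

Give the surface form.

/t/ before /g/ → [g] (total assimilation)
/d/ before /r/ → [r] (total assimilation)
/s/ before /ŋ/ → [ŋ] (total assimilation)

[egogge+rreŋŋuɣ]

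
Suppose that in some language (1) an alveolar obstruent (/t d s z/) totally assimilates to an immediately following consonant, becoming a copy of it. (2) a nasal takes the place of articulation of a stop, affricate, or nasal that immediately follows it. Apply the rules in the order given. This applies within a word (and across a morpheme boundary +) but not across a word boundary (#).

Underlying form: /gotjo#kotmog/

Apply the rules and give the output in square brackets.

[gojjo#kommog]

Rule 1: /t/ before /j/ → [j] (total assimilation)
Rule 1: /t/ before /m/ → [m] (total assimilation)
After rule 1: gojjo#kommog
Rule 2: no segment meets the rule's conditions; no change.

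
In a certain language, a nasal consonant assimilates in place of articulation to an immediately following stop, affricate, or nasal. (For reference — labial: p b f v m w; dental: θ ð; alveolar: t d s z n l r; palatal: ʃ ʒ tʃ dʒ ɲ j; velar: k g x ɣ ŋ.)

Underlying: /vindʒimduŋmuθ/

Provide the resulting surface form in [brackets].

/n/ before /dʒ/ (palatal) → [ɲ]
/m/ before /d/ (alveolar) → [n]
/ŋ/ before /m/ (labial) → [m]

[viɲdʒindummuθ]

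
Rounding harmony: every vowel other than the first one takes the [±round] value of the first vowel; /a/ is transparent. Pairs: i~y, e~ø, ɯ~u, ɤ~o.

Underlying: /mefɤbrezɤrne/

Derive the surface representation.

no segment meets the rule's conditions; no change.

[mefɤbrezɤrne]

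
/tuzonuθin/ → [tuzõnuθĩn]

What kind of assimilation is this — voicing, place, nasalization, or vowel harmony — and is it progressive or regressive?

nasalization, regressive

/o/→[õ] /i/→[ĩ].
Each target copies a feature from the following segment, so the direction is regressive.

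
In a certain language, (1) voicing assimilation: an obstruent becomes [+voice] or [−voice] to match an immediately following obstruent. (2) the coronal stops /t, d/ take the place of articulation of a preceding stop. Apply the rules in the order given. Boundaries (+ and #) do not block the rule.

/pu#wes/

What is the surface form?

[pu#wes]

Rule 1: no segment meets the rule's conditions; no change.
After rule 1: pu#wes
Rule 2: no segment meets the rule's conditions; no change.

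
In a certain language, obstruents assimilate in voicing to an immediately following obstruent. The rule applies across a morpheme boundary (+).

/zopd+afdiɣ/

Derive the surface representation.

[zobd+avdiɣ]

/p/ before /d/ (voiced) → [b]
/f/ before /d/ (voiced) → [v]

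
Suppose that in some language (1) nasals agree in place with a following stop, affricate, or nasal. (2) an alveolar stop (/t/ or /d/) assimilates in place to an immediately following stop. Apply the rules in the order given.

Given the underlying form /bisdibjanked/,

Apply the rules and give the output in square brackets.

[bisdibjaŋked]

Rule 1: /n/ before /k/ (velar) → [ŋ]
After rule 1: bisdibjaŋked
Rule 2: no segment meets the rule's conditions; no change.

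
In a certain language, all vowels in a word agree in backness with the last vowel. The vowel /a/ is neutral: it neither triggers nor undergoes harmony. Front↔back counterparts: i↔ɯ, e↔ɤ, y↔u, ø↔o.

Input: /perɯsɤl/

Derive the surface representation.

[pɤrɯsɤl]

/e/ harmonizes with /ɤ/ ([+back]) → [ɤ]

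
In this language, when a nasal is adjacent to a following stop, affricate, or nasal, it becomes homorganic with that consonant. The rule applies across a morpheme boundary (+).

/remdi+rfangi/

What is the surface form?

[rendi+rfaŋgi]

/m/ before /d/ (alveolar) → [n]
/n/ before /g/ (velar) → [ŋ]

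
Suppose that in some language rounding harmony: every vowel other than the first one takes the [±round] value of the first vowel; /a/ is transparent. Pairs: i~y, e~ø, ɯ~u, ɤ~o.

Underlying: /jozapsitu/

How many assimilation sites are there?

1

/i/ harmonizes with /o/ ([+round]) → [y]
1 segment changes.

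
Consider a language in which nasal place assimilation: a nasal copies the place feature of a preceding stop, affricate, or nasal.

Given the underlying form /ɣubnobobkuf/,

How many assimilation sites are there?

/n/ after /b/ (labial) → [m]
1 segment changes.

1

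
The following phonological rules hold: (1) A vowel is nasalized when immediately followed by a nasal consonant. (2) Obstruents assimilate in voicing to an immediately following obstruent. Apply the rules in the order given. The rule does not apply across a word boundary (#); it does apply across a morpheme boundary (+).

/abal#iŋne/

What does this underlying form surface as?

[abal#ĩŋne]

Rule 1: /i/ before nasal /ŋ/ → [ĩ]
After rule 1: abal#ĩŋne
Rule 2: no segment meets the rule's conditions; no change.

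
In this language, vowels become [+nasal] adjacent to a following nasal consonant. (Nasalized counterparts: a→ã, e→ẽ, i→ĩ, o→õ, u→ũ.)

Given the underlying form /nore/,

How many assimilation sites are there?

0

No segment meets the rule's conditions.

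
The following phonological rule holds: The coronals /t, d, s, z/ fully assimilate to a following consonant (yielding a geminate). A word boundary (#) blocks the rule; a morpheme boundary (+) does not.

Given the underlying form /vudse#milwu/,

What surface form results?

[vusse#milwu]

/d/ before /s/ → [s] (total assimilation)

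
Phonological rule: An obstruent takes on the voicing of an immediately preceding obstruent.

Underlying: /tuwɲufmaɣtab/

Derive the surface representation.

/t/ after /ɣ/ (voiced) → [d]

[tuwɲufmaɣdab]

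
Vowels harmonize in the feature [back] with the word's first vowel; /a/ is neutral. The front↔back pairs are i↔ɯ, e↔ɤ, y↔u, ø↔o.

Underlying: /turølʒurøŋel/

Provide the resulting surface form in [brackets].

/ø/ harmonizes with /u/ ([+back]) → [o]
/ø/ harmonizes with /u/ ([+back]) → [o]
/e/ harmonizes with /u/ ([+back]) → [ɤ]

[turolʒuroŋɤl]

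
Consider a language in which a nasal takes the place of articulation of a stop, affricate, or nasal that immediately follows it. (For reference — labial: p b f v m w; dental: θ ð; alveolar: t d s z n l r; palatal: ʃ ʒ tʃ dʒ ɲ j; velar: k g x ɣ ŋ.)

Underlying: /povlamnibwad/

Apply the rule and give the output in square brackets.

/m/ before /n/ (alveolar) → [n]

[povlannibwad]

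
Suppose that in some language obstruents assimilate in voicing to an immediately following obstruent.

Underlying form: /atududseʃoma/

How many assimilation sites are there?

1

/d/ before /s/ (voiceless) → [t]
1 segment changes.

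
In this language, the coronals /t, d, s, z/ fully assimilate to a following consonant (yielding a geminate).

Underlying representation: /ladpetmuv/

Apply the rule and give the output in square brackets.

/d/ before /p/ → [p] (total assimilation)
/t/ before /m/ → [m] (total assimilation)

[lappemmuv]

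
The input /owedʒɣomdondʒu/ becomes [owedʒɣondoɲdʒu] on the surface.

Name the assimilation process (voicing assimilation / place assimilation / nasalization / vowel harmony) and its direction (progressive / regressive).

/m/→[n] /n/→[ɲ].
Each target copies a feature from the following segment, so the direction is regressive.

place assimilation, regressive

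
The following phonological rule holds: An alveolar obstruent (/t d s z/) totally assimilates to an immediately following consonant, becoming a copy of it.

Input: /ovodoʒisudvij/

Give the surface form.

[ovodoʒisuvvij]

/d/ before /v/ → [v] (total assimilation)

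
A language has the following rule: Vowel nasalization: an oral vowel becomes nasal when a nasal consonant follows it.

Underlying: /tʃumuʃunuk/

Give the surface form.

/u/ before nasal /m/ → [ũ]
/u/ before nasal /n/ → [ũ]

[tʃũmuʃũnuk]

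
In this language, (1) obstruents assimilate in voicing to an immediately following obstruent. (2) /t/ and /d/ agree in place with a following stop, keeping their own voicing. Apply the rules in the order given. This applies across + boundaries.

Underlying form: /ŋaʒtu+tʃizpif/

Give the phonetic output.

[ŋaʃtu+tʃispif]

Rule 1: /ʒ/ before /t/ (voiceless) → [ʃ]
Rule 1: /z/ before /p/ (voiceless) → [s]
After rule 1: ŋaʃtu+tʃispif
Rule 2: no segment meets the rule's conditions; no change.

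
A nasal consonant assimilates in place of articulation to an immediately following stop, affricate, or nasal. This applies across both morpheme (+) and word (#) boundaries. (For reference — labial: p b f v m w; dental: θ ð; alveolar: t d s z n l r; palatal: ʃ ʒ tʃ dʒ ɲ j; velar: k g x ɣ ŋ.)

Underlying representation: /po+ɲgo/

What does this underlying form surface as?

[po+ŋgo]

/ɲ/ before /g/ (velar) → [ŋ]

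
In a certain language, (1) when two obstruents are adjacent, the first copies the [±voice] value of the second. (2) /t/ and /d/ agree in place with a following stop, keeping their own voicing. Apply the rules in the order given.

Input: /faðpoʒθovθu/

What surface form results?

[faθpoʃθofθu]

Rule 1: /ð/ before /p/ (voiceless) → [θ]
Rule 1: /ʒ/ before /θ/ (voiceless) → [ʃ]
Rule 1: /v/ before /θ/ (voiceless) → [f]
After rule 1: faθpoʃθofθu
Rule 2: no segment meets the rule's conditions; no change.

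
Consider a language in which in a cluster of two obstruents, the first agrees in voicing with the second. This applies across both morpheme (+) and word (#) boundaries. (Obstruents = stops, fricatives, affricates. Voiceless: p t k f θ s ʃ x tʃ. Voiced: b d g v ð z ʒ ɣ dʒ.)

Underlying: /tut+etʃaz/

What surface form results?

no segment meets the rule's conditions; no change.

[tut+etʃaz]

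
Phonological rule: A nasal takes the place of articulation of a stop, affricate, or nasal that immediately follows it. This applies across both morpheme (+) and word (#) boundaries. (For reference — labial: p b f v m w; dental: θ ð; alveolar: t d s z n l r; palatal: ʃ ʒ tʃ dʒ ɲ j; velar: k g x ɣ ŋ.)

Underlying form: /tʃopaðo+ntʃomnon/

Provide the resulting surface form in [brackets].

[tʃopaðo+ɲtʃonnon]

/n/ before /tʃ/ (palatal) → [ɲ]
/m/ before /n/ (alveolar) → [n]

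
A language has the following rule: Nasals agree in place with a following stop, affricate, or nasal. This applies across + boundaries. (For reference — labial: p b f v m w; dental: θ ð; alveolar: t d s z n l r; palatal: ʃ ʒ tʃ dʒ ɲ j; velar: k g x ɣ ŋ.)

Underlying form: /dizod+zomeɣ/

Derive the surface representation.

[dizod+zomeɣ]

no segment meets the rule's conditions; no change.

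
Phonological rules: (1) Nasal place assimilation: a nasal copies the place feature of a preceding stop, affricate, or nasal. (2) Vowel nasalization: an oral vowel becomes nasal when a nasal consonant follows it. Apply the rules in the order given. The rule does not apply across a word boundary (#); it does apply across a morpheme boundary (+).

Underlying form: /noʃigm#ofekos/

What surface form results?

Rule 1: /m/ after /g/ (velar) → [ŋ]
After rule 1: noʃigŋ#ofekos
Rule 2: no segment meets the rule's conditions; no change.

[noʃigŋ#ofekos]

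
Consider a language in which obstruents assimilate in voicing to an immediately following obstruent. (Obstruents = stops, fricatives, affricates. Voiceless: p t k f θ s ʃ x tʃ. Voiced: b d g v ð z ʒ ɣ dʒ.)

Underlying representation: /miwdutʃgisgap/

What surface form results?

/tʃ/ before /g/ (voiced) → [dʒ]
/s/ before /g/ (voiced) → [z]

[miwdudʒgizgap]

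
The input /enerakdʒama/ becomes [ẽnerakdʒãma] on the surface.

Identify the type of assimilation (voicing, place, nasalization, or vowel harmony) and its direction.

nasalization, regressive

/e/→[ẽ] /a/→[ã].
Each target copies a feature from the following segment, so the direction is regressive.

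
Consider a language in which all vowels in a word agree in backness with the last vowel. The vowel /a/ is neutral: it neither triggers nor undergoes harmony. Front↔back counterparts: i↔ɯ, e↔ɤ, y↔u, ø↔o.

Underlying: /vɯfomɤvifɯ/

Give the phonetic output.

[vɯfomɤvɯfɯ]

/i/ harmonizes with /ɯ/ ([+back]) → [ɯ]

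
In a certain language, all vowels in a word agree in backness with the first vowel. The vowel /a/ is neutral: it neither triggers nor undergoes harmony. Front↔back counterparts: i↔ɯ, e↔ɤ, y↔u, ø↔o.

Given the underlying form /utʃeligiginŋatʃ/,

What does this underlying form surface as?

[utʃɤlɯgɯgɯnŋatʃ]

/e/ harmonizes with /u/ ([+back]) → [ɤ]
/i/ harmonizes with /u/ ([+back]) → [ɯ]
/i/ harmonizes with /u/ ([+back]) → [ɯ]
/i/ harmonizes with /u/ ([+back]) → [ɯ]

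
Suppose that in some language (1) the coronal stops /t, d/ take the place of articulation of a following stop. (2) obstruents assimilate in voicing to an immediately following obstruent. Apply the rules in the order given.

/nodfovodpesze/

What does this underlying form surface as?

[notfovoppezze]

Rule 1: /d/ before /p/ (labial) → [b]
After rule 1: nodfovobpesze
Rule 2: /d/ before /f/ (voiceless) → [t]
Rule 2: /b/ before /p/ (voiceless) → [p]
Rule 2: /s/ before /z/ (voiced) → [z]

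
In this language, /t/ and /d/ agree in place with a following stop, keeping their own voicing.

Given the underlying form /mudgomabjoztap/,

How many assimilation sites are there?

1

/d/ before /g/ (velar) → [g]
1 segment changes.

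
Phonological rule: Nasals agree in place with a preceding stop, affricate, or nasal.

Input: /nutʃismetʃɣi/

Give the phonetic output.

[nutʃismetʃɣi]

no segment meets the rule's conditions; no change.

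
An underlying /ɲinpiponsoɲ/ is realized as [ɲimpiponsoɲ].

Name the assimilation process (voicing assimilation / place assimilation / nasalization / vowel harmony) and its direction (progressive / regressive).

/n/→[m].
Each target copies a feature from the following segment, so the direction is regressive.

place assimilation, regressive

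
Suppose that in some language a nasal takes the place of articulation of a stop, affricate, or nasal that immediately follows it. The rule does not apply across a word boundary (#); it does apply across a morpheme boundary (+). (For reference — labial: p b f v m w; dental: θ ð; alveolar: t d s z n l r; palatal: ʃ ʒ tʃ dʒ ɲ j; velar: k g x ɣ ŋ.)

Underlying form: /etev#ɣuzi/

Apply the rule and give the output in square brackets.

no segment meets the rule's conditions; no change.

[etev#ɣuzi]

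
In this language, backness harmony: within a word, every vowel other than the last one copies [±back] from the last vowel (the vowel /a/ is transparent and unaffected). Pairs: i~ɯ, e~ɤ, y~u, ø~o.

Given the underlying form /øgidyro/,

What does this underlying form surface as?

/ø/ harmonizes with /o/ ([+back]) → [o]
/i/ harmonizes with /o/ ([+back]) → [ɯ]
/y/ harmonizes with /o/ ([+back]) → [u]

[ogɯduro]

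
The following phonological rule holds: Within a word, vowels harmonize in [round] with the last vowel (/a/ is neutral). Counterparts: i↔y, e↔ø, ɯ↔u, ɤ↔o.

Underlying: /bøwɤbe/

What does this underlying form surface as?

[bewɤbe]

/ø/ harmonizes with /e/ ([-round]) → [e]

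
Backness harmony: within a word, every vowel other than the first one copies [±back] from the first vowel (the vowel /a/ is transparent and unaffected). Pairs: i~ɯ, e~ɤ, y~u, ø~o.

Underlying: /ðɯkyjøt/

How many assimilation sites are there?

2

/y/ harmonizes with /ɯ/ ([+back]) → [u]
/ø/ harmonizes with /ɯ/ ([+back]) → [o]
2 segments change.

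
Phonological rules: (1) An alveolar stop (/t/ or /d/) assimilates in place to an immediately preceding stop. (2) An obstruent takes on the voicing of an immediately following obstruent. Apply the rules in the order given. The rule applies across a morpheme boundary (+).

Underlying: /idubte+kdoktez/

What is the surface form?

Rule 1: /t/ after /b/ (labial) → [p]
Rule 1: /d/ after /k/ (velar) → [g]
Rule 1: /t/ after /k/ (velar) → [k]
After rule 1: idubpe+kgokkez
Rule 2: /b/ before /p/ (voiceless) → [p]
Rule 2: /k/ before /g/ (voiced) → [g]

[iduppe+ggokkez]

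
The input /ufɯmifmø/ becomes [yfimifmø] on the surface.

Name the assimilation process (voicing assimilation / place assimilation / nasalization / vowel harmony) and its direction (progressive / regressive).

vowel harmony, regressive

/u/→[y] /ɯ/→[i].
Vowels agree with the last vowel, so the harmony is regressive.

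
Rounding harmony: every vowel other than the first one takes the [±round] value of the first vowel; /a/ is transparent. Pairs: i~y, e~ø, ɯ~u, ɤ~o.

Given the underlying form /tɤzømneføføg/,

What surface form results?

/ø/ harmonizes with /ɤ/ ([-round]) → [e]
/ø/ harmonizes with /ɤ/ ([-round]) → [e]
/ø/ harmonizes with /ɤ/ ([-round]) → [e]

[tɤzemnefefeg]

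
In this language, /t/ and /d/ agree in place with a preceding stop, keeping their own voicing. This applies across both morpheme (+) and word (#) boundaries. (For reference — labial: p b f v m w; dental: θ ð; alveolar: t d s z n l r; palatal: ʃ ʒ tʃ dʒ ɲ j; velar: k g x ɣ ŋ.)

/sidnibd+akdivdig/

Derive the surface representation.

[sidnibb+akgivdig]

/d/ after /b/ (labial) → [b]
/d/ after /k/ (velar) → [g]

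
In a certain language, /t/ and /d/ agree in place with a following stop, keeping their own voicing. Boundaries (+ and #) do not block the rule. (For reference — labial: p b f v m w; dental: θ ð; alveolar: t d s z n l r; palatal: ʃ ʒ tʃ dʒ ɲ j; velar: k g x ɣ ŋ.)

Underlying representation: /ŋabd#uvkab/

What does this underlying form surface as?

[ŋabd#uvkab]

no segment meets the rule's conditions; no change.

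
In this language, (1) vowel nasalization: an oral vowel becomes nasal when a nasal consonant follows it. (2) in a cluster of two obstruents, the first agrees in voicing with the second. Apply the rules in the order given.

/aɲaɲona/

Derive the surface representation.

Rule 1: /a/ before nasal /ɲ/ → [ã]
Rule 1: /a/ before nasal /ɲ/ → [ã]
Rule 1: /o/ before nasal /n/ → [õ]
After rule 1: ãɲãɲõna
Rule 2: no segment meets the rule's conditions; no change.

[ãɲãɲõna]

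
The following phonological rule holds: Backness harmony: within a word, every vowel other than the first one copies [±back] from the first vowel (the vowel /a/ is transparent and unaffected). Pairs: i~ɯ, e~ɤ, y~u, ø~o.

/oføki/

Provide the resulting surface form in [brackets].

[ofokɯ]

/ø/ harmonizes with /o/ ([+back]) → [o]
/i/ harmonizes with /o/ ([+back]) → [ɯ]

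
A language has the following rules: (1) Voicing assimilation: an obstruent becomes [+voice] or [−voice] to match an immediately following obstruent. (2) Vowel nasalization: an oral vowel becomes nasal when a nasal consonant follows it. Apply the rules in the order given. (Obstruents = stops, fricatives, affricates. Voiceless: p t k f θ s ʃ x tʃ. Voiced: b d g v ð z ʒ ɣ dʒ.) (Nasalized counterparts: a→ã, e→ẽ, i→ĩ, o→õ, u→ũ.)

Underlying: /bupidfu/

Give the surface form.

[bupitfu]

Rule 1: /d/ before /f/ (voiceless) → [t]
After rule 1: bupitfu
Rule 2: no segment meets the rule's conditions; no change.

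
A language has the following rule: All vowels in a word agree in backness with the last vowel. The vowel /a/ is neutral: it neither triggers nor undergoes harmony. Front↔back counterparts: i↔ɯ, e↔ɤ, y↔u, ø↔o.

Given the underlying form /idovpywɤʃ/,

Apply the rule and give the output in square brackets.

/i/ harmonizes with /ɤ/ ([+back]) → [ɯ]
/y/ harmonizes with /ɤ/ ([+back]) → [u]

[ɯdovpuwɤʃ]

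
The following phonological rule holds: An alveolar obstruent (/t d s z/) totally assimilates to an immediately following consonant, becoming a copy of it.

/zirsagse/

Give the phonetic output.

[zirsagse]

no segment meets the rule's conditions; no change.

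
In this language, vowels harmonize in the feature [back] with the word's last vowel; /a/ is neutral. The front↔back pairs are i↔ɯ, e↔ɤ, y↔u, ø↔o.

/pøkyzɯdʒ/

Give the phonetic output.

[pokuzɯdʒ]

/ø/ harmonizes with /ɯ/ ([+back]) → [o]
/y/ harmonizes with /ɯ/ ([+back]) → [u]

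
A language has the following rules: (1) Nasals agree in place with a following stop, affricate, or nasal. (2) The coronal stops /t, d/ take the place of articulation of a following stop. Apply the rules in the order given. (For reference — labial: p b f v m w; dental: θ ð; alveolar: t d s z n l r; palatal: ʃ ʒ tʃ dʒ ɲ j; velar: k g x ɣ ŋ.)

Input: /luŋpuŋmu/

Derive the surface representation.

Rule 1: /ŋ/ before /p/ (labial) → [m]
Rule 1: /ŋ/ before /m/ (labial) → [m]
After rule 1: lumpummu
Rule 2: no segment meets the rule's conditions; no change.

[lumpummu]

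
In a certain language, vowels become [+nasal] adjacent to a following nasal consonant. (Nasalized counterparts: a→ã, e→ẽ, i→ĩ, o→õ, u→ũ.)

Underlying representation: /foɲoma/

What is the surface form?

[fõɲõma]

/o/ before nasal /ɲ/ → [õ]
/o/ before nasal /m/ → [õ]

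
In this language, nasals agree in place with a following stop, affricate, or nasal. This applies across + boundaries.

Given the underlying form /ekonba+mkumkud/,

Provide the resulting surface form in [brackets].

/n/ before /b/ (labial) → [m]
/m/ before /k/ (velar) → [ŋ]
/m/ before /k/ (velar) → [ŋ]

[ekomba+ŋkuŋkud]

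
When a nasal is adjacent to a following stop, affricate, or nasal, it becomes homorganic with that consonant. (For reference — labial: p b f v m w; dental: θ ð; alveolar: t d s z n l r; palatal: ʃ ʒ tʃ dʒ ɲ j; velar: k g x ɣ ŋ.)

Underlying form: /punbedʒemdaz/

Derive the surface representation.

[pumbedʒendaz]

/n/ before /b/ (labial) → [m]
/m/ before /d/ (alveolar) → [n]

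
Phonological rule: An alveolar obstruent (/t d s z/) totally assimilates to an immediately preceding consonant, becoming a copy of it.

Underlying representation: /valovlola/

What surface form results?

[valovlola]

no segment meets the rule's conditions; no change.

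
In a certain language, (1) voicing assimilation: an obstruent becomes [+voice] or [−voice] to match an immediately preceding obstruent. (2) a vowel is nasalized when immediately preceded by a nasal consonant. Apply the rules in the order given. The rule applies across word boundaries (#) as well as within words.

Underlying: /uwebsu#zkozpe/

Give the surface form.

Rule 1: /s/ after /b/ (voiced) → [z]
Rule 1: /k/ after /z/ (voiced) → [g]
Rule 1: /p/ after /z/ (voiced) → [b]
After rule 1: uwebzu#zgozbe
Rule 2: no segment meets the rule's conditions; no change.

[uwebzu#zgozbe]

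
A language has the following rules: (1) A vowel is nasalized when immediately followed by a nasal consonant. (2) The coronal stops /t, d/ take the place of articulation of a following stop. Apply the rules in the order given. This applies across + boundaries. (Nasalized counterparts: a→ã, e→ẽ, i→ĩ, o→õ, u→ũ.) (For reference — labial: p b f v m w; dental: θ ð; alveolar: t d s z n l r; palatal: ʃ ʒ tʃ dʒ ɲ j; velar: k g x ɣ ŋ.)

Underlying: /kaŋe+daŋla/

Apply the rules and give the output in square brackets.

Rule 1: /a/ before nasal /ŋ/ → [ã]
Rule 1: /a/ before nasal /ŋ/ → [ã]
After rule 1: kãŋe+dãŋla
Rule 2: no segment meets the rule's conditions; no change.

[kãŋe+dãŋla]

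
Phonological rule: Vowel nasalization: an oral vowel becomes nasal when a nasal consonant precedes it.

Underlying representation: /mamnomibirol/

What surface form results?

[mãmnõmĩbirol]

/a/ after nasal /m/ → [ã]
/o/ after nasal /n/ → [õ]
/i/ after nasal /m/ → [ĩ]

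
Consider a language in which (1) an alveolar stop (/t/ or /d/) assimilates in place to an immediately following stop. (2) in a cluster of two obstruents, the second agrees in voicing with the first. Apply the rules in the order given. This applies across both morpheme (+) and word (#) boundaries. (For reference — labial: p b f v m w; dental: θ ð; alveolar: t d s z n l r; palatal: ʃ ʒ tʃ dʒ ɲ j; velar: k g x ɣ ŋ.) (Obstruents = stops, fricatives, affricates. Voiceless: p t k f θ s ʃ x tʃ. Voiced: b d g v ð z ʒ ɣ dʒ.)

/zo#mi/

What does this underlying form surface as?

[zo#mi]

Rule 1: no segment meets the rule's conditions; no change.
After rule 1: zo#mi
Rule 2: no segment meets the rule's conditions; no change.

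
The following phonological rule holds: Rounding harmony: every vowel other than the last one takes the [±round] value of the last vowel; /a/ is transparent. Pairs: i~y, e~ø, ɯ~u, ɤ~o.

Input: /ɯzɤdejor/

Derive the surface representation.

[uzodøjor]

/ɯ/ harmonizes with /o/ ([+round]) → [u]
/ɤ/ harmonizes with /o/ ([+round]) → [o]
/e/ harmonizes with /o/ ([+round]) → [ø]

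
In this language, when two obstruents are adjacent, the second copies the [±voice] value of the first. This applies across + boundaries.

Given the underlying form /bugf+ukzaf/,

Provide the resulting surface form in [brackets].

[bugv+uksaf]

/f/ after /g/ (voiced) → [v]
/z/ after /k/ (voiceless) → [s]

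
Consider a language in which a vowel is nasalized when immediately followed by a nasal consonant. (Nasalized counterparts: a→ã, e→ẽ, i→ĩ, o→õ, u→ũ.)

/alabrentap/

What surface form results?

[alabrẽntap]

/e/ before nasal /n/ → [ẽ]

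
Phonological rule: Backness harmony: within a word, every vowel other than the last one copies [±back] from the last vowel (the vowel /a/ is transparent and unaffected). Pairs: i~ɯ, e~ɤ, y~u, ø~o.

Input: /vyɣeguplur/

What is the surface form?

/y/ harmonizes with /u/ ([+back]) → [u]
/e/ harmonizes with /u/ ([+back]) → [ɤ]

[vuɣɤguplur]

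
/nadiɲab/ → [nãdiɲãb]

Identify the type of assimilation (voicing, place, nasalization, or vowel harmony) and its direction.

/a/→[ã] /a/→[ã].
Each target copies a feature from the preceding segment, so the direction is progressive.

nasalization, progressive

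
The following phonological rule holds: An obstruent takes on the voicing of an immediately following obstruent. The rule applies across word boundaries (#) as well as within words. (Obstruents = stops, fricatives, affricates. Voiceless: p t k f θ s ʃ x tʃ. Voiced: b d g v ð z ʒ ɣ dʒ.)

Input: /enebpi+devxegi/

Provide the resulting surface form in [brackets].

/b/ before /p/ (voiceless) → [p]
/v/ before /x/ (voiceless) → [f]

[eneppi+defxegi]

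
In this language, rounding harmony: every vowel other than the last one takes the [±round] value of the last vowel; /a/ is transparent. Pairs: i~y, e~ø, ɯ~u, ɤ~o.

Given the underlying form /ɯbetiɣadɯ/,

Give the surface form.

[ɯbetiɣadɯ]

no segment meets the rule's conditions; no change.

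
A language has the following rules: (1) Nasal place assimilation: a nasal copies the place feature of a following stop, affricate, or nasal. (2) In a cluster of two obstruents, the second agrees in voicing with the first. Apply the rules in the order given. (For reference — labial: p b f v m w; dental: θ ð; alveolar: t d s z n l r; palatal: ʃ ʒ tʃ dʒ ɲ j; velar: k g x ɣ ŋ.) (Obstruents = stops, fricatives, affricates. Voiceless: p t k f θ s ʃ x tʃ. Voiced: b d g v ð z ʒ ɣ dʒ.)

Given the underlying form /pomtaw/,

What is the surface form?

Rule 1: /m/ before /t/ (alveolar) → [n]
After rule 1: pontaw
Rule 2: no segment meets the rule's conditions; no change.

[pontaw]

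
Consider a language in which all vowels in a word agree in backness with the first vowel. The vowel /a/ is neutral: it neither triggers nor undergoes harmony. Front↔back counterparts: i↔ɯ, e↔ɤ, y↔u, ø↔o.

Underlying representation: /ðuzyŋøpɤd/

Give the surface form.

/y/ harmonizes with /u/ ([+back]) → [u]
/ø/ harmonizes with /u/ ([+back]) → [o]

[ðuzuŋopɤd]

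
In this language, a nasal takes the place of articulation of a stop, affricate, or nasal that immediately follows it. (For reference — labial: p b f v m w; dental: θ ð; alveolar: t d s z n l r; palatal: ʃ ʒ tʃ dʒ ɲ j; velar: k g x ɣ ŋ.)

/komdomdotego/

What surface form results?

[kondondotego]

/m/ before /d/ (alveolar) → [n]
/m/ before /d/ (alveolar) → [n]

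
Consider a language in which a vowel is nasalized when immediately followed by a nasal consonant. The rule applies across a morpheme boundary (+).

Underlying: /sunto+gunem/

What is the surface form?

[sũnto+gũnẽm]

/u/ before nasal /n/ → [ũ]
/u/ before nasal /n/ → [ũ]
/e/ before nasal /m/ → [ẽ]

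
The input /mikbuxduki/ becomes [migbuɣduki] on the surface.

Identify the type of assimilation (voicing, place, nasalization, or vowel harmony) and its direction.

/k/→[g] /x/→[ɣ].
Each target copies a feature from the following segment, so the direction is regressive.

voicing assimilation, regressive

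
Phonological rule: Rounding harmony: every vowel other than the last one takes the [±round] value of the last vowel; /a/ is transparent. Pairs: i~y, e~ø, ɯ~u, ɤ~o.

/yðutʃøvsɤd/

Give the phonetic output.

[iðɯtʃevsɤd]

/y/ harmonizes with /ɤ/ ([-round]) → [i]
/u/ harmonizes with /ɤ/ ([-round]) → [ɯ]
/ø/ harmonizes with /ɤ/ ([-round]) → [e]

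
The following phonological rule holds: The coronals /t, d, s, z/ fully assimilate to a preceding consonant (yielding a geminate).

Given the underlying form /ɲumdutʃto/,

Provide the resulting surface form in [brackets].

[ɲummutʃtʃo]

/d/ after /m/ → [m] (total assimilation)
/t/ after /tʃ/ → [tʃ] (total assimilation)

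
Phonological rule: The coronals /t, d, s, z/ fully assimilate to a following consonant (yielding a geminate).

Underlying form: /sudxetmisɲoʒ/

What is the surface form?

[suxxemmiɲɲoʒ]

/d/ before /x/ → [x] (total assimilation)
/t/ before /m/ → [m] (total assimilation)
/s/ before /ɲ/ → [ɲ] (total assimilation)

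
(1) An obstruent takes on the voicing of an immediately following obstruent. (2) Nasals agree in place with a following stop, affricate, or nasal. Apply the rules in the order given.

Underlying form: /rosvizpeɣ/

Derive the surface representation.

[rozvispeɣ]

Rule 1: /s/ before /v/ (voiced) → [z]
Rule 1: /z/ before /p/ (voiceless) → [s]
After rule 1: rozvispeɣ
Rule 2: no segment meets the rule's conditions; no change.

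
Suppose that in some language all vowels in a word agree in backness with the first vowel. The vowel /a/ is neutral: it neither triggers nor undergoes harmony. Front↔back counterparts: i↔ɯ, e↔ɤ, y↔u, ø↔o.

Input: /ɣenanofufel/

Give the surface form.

/o/ harmonizes with /e/ ([-back]) → [ø]
/u/ harmonizes with /e/ ([-back]) → [y]

[ɣenanøfyfel]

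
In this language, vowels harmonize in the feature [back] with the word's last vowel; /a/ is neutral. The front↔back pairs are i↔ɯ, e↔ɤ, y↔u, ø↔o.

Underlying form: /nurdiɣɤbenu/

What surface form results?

[nurdɯɣɤbɤnu]

/i/ harmonizes with /u/ ([+back]) → [ɯ]
/e/ harmonizes with /u/ ([+back]) → [ɤ]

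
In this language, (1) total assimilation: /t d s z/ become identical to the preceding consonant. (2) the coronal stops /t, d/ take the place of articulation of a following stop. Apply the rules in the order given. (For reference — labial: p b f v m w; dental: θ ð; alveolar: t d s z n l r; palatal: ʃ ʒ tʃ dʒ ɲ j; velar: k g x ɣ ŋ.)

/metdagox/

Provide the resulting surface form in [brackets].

[mettagox]

Rule 1: /d/ after /t/ → [t] (total assimilation)
After rule 1: mettagox
Rule 2: no segment meets the rule's conditions; no change.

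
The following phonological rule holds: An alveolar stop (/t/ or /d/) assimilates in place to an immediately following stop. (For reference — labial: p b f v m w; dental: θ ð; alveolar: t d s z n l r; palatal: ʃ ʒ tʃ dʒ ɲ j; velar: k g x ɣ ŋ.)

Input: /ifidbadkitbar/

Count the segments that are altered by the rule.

3

/d/ before /b/ (labial) → [b]
/d/ before /k/ (velar) → [g]
/t/ before /b/ (labial) → [p]
3 segments change.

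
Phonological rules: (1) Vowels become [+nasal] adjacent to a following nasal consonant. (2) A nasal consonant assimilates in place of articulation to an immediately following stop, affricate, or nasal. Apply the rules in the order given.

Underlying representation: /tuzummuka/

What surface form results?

Rule 1: /u/ before nasal /m/ → [ũ]
After rule 1: tuzũmmuka
Rule 2: no segment meets the rule's conditions; no change.

[tuzũmmuka]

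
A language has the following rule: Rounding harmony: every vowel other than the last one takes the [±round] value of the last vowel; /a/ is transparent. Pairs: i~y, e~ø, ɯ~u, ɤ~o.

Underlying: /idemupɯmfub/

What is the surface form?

/i/ harmonizes with /u/ ([+round]) → [y]
/e/ harmonizes with /u/ ([+round]) → [ø]
/ɯ/ harmonizes with /u/ ([+round]) → [u]

[ydømupumfub]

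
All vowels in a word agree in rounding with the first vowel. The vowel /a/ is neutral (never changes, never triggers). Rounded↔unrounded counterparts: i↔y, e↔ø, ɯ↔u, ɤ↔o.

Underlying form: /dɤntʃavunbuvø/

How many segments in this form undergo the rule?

3

/u/ harmonizes with /ɤ/ ([-round]) → [ɯ]
/u/ harmonizes with /ɤ/ ([-round]) → [ɯ]
/ø/ harmonizes with /ɤ/ ([-round]) → [e]
3 segments change.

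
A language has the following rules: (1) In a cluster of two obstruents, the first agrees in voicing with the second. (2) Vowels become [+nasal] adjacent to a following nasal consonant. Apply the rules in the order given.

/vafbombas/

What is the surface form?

[vavbõmbas]

Rule 1: /f/ before /b/ (voiced) → [v]
After rule 1: vavbombas
Rule 2: /o/ before nasal /m/ → [õ]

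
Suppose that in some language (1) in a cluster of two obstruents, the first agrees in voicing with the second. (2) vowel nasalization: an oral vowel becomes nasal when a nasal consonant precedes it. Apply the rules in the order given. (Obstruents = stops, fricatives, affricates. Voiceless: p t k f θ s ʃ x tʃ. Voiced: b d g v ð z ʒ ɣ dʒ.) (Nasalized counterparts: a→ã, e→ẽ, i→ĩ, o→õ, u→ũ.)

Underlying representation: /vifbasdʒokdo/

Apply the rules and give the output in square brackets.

Rule 1: /f/ before /b/ (voiced) → [v]
Rule 1: /s/ before /dʒ/ (voiced) → [z]
Rule 1: /k/ before /d/ (voiced) → [g]
After rule 1: vivbazdʒogdo
Rule 2: no segment meets the rule's conditions; no change.

[vivbazdʒogdo]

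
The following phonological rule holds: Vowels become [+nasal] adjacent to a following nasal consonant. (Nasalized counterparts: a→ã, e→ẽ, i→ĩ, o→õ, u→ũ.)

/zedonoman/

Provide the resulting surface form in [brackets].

/o/ before nasal /n/ → [õ]
/o/ before nasal /m/ → [õ]
/a/ before nasal /n/ → [ã]

[zedõnõmãn]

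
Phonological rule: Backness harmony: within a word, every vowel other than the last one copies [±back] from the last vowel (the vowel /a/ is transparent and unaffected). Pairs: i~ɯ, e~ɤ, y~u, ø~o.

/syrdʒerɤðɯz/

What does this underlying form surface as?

/y/ harmonizes with /ɯ/ ([+back]) → [u]
/e/ harmonizes with /ɯ/ ([+back]) → [ɤ]

[surdʒɤrɤðɯz]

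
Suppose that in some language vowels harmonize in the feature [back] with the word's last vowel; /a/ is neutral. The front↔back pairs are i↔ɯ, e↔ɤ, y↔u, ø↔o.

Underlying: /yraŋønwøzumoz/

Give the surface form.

[uraŋonwozumoz]

/y/ harmonizes with /o/ ([+back]) → [u]
/ø/ harmonizes with /o/ ([+back]) → [o]
/ø/ harmonizes with /o/ ([+back]) → [o]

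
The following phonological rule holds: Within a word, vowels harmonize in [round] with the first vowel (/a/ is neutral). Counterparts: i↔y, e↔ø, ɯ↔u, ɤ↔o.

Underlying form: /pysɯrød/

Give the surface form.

/ɯ/ harmonizes with /y/ ([+round]) → [u]

[pysurød]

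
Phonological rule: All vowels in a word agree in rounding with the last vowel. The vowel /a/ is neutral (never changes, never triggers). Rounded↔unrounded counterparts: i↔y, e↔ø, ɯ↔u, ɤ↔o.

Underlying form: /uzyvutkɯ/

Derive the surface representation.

[ɯzivɯtkɯ]

/u/ harmonizes with /ɯ/ ([-round]) → [ɯ]
/y/ harmonizes with /ɯ/ ([-round]) → [i]
/u/ harmonizes with /ɯ/ ([-round]) → [ɯ]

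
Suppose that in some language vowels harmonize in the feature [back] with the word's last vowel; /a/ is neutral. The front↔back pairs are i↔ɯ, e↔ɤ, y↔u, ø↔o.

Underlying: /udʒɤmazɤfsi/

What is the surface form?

[ydʒemazefsi]

/u/ harmonizes with /i/ ([-back]) → [y]
/ɤ/ harmonizes with /i/ ([-back]) → [e]
/ɤ/ harmonizes with /i/ ([-back]) → [e]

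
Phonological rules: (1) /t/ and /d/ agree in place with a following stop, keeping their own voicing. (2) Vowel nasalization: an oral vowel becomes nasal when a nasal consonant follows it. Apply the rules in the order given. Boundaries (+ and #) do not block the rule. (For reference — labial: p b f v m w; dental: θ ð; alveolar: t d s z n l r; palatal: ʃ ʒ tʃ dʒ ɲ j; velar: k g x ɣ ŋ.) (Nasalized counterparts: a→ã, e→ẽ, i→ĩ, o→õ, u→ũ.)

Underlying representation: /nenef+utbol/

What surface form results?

Rule 1: /t/ before /b/ (labial) → [p]
After rule 1: nenef+upbol
Rule 2: /e/ before nasal /n/ → [ẽ]

[nẽnef+upbol]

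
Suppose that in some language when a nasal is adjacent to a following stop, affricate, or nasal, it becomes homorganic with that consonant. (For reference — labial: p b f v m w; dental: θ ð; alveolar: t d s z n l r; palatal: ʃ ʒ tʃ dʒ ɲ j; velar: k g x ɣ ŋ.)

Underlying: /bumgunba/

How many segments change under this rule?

/m/ before /g/ (velar) → [ŋ]
/n/ before /b/ (labial) → [m]
2 segments change.

2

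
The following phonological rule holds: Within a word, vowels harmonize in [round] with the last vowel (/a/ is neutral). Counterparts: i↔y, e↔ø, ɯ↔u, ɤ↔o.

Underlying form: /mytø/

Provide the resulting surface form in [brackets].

no segment meets the rule's conditions; no change.

[mytø]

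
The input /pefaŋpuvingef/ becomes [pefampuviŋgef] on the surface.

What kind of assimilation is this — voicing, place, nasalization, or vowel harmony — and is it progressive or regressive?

place assimilation, regressive

/ŋ/→[m] /n/→[ŋ].
Each target copies a feature from the following segment, so the direction is regressive.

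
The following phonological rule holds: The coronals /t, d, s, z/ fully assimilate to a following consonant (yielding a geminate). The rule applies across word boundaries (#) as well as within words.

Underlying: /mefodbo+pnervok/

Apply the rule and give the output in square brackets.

[mefobbo+pnervok]

/d/ before /b/ → [b] (total assimilation)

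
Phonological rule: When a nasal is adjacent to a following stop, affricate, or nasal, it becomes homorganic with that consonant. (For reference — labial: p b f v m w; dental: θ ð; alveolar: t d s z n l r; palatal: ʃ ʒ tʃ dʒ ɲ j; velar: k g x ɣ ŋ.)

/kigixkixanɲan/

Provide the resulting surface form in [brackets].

/n/ before /ɲ/ (palatal) → [ɲ]

[kigixkixaɲɲan]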